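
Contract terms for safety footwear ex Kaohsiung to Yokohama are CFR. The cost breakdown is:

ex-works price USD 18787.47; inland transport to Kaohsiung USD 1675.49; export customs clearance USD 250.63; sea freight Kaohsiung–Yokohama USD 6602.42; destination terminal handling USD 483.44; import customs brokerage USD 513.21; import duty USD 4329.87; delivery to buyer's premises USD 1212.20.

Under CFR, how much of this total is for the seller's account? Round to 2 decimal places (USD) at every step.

Seller's account: USD 27316.01

CFR: the seller pays costs through ocean freight to the destination port, but not insurance.
Seller's account: goods 18787.47 + inland to port 1675.49 + export clearance 250.63 + freight 6602.42 = 27316.01
Buyer's account: destination terminal 483.44 + brokerage 513.21 + duty 4329.87 + delivery 1212.20 = 6538.72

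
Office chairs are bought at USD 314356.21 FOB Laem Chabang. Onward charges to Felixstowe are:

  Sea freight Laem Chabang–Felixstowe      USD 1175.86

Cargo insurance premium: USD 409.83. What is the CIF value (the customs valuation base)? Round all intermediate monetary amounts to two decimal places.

CIF value: USD 315941.90

CIF = FOB price + freight + insurance
CIF = 314356.21 + 1175.86 + 409.83 = 315941.90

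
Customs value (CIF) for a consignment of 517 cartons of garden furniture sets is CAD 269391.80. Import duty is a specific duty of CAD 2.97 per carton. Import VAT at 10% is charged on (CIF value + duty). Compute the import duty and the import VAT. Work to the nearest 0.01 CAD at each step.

Import duty = 517 × 2.97 = 1535.49
VAT base = CIF + duty = 269391.80 + 1535.49 = 270927.29
Import VAT = 270927.29 × 10% = 27092.73

Import duty: CAD 1535.49; import VAT: CAD 27092.73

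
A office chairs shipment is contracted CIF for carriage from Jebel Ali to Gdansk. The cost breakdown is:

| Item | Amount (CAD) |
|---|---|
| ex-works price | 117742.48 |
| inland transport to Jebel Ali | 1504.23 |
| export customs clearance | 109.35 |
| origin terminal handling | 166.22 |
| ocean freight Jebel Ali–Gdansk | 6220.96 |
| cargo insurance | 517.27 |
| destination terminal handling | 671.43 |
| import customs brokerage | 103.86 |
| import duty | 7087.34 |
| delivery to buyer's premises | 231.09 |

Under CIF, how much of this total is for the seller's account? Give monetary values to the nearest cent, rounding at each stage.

Seller's account: CAD 126260.51

CIF: the seller pays costs through ocean freight and marine insurance to the destination port.
Seller's account: goods 117742.48 + inland to port 1504.23 + export clearance 109.35 + origin terminal 166.22 + freight 6220.96 + insurance 517.27 = 126260.51
Buyer's account: destination terminal 671.43 + brokerage 103.86 + duty 7087.34 + delivery 231.09 = 8093.72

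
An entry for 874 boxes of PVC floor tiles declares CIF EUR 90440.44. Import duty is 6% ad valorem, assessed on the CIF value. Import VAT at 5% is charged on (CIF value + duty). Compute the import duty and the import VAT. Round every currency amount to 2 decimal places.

Import duty: EUR 5426.43; import VAT: EUR 4793.34

Import duty = 90440.44 × 6% = 5426.43
VAT base = CIF + duty = 90440.44 + 5426.43 = 95866.87
Import VAT = 95866.87 × 5% = 4793.34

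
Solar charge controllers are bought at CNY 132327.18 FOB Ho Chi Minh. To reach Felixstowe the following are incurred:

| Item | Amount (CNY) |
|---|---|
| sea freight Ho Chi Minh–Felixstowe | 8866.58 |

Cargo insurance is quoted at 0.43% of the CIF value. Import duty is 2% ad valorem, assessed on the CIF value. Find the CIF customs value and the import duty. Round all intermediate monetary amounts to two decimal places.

Let C be the CIF value. C = FOB price + freight + 0.43% × C
C − 0.43% × C = 132327.18 + 8866.58
0.9957 × C = 141193.76
C = 141193.76 / 0.9957 = 141803.52
Insurance premium = 0.43% × 141803.52 = 609.76
Import duty = 141803.52 × 2% = 2836.07

CIF value: CNY 141803.52; import duty: CNY 2836.07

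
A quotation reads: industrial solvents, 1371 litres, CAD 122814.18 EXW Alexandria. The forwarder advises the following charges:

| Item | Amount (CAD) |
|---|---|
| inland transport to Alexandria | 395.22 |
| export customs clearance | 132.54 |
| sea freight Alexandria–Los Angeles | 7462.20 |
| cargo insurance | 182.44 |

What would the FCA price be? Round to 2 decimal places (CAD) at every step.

FCA price: CAD 123341.94

Not relevant to the conversion: freight, insurance — on the buyer under both terms; not part of either seller's price.
From EXW to FCA, the seller additionally bears: inland to port, export clearance.
FCA price = 122814.18 + 395.22 + 132.54 = 123341.94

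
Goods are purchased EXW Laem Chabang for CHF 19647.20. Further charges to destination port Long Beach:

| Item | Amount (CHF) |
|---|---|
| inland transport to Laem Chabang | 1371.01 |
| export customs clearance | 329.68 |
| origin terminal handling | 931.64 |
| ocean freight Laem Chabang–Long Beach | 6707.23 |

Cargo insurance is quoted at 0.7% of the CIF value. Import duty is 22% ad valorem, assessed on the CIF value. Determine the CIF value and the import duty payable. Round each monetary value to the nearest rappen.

Let C be the CIF value. C = EXW price + pre-shipment costs + freight + 0.7% × C
C − 0.7% × C = 19647.20 + 1371.01 + 329.68 + 931.64 + 6707.23
0.993 × C = 28986.76
C = 28986.76 / 0.993 = 29191.10
Insurance premium = 0.7% × 29191.10 = 204.34
Import duty = 29191.10 × 22% = 6422.04

CIF value: CHF 29191.10; import duty: CHF 6422.04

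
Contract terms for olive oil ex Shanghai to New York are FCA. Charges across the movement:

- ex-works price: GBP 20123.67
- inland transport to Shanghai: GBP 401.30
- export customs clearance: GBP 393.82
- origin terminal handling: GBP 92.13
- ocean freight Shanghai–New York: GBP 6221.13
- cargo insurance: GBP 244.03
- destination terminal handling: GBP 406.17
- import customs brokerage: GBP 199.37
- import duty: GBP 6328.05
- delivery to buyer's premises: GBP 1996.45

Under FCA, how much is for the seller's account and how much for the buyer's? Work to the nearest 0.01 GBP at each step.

Seller: GBP 20918.79; buyer: GBP 15487.33

FCA: the seller delivers export-cleared goods to the carrier; the buyer bears costs from that point.
Seller's account: goods 20123.67 + inland to port 401.30 + export clearance 393.82 = 20918.79
Buyer's account: origin terminal 92.13 + freight 6221.13 + insurance 244.03 + destination terminal 406.17 + brokerage 199.37 + duty 6328.05 + delivery 1996.45 = 15487.33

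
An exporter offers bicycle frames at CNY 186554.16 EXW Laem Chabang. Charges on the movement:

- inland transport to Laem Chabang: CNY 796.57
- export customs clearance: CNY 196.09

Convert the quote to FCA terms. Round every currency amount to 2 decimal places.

From EXW to FCA, the seller additionally bears: inland to port, export clearance.
FCA price = 186554.16 + 796.57 + 196.09 = 187546.82

FCA price: CNY 187546.82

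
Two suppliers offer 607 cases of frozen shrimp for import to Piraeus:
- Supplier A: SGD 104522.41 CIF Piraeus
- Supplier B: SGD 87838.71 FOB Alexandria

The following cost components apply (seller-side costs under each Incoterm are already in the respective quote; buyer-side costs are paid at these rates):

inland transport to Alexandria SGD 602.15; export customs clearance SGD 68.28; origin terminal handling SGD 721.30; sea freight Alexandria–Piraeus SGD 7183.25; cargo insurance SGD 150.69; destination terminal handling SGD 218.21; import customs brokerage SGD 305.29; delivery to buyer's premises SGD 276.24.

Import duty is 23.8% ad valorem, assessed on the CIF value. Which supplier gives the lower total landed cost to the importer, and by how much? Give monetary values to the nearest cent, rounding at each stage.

Supplier B is cheaper by SGD 11575.00

Supplier A (CIF):
The CIF price already equals the CIF value: 104522.41
Import duty = 104522.41 × 23.8% = 24876.33
Buyer bears (A): 218.21 + 305.29 + 276.24 = 799.74
Landed cost (A) = invoice 104522.41 + 799.74 + duty 24876.33 = 130198.48
Supplier B (FOB):
CIF value = FOB price + freight + insurance = 87838.71 + 7183.25 + 150.69 = 95172.65
Import duty = 95172.65 × 23.8% = 22651.09
Buyer bears (B): 7183.25 + 150.69 + 218.21 + 305.29 + 276.24 = 8133.68
Landed cost (B) = invoice 87838.71 + 8133.68 + duty 22651.09 = 118623.48
Difference = |130198.48 − 118623.48| = 11575.00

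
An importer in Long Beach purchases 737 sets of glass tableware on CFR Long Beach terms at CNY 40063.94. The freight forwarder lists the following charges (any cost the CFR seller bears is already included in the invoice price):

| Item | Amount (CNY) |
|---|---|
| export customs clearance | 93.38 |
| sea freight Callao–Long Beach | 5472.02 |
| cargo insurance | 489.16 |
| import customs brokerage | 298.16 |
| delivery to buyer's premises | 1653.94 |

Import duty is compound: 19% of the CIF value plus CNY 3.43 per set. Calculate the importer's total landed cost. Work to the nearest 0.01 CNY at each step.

Total landed cost: CNY 52738.20

CFR: the seller pays costs through ocean freight to the destination port, but not insurance.
Already in the invoice (seller's account under CFR): export clearance, freight — exclude.
CIF value = CFR price + insurance = 40063.94 + 489.16 = 40553.10
Ad valorem component: 40553.10 × 19% = 7705.09
Specific component: 737 × 3.43 = 2527.91
Import duty = 7705.09 + 2527.91 = 10233.00
Buyer bears: insurance 489.16 + brokerage 298.16 + delivery 1653.94 + duty 10233.00 = 12674.26
Landed cost = invoice 40063.94 + 12674.26 = 52738.20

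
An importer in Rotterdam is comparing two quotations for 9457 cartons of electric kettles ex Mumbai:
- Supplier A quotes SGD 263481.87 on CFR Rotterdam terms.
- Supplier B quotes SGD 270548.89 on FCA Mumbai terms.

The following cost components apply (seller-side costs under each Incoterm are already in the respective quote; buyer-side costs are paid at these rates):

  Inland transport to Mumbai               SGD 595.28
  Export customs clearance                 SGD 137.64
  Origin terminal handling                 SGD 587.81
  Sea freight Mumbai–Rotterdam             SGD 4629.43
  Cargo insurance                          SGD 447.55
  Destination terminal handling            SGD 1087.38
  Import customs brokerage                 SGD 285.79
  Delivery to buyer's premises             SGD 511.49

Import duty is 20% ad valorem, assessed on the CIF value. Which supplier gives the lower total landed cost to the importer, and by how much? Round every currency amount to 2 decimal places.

Supplier A is cheaper by SGD 14741.12

Supplier A (CFR):
CIF value = CFR price + insurance = 263481.87 + 447.55 = 263929.42
Import duty = 263929.42 × 20% = 52785.88
Buyer bears (A): 447.55 + 1087.38 + 285.79 + 511.49 = 2332.21
Landed cost (A) = invoice 263481.87 + 2332.21 + duty 52785.88 = 318599.96
Supplier B (FCA):
CIF value = FCA price + origin terminal + freight + insurance = 270548.89 + 587.81 + 4629.43 + 447.55 = 276213.68
Import duty = 276213.68 × 20% = 55242.74
Buyer bears (B): 587.81 + 4629.43 + 447.55 + 1087.38 + 285.79 + 511.49 = 7549.45
Landed cost (B) = invoice 270548.89 + 7549.45 + duty 55242.74 = 333341.08
Difference = |318599.96 − 333341.08| = 14741.12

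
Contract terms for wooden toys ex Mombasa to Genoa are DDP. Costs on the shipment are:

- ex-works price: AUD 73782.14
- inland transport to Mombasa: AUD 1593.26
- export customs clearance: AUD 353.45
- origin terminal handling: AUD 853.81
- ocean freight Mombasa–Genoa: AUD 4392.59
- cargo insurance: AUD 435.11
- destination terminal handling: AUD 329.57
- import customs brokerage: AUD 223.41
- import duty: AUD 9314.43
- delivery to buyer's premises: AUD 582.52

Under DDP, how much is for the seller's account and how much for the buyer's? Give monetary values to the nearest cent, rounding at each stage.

DDP: the seller bears all costs including import duty.
Seller's account: goods 73782.14 + inland to port 1593.26 + export clearance 353.45 + origin terminal 853.81 + freight 4392.59 + insurance 435.11 + destination terminal 329.57 + brokerage 223.41 + duty 9314.43 + delivery 582.52 = 91860.29
Buyer's account: 0.00

Seller: AUD 91860.29; buyer: AUD 0.00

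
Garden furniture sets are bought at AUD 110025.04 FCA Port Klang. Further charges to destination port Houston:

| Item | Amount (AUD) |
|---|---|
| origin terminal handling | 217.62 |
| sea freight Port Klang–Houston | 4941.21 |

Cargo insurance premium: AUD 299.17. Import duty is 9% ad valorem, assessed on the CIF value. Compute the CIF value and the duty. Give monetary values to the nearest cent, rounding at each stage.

CIF value: AUD 115483.04; import duty: AUD 10393.47

CIF = FCA price + pre-shipment costs + freight + insurance
CIF = 110025.04 + 217.62 + 4941.21 + 299.17 = 115483.04
Import duty = 115483.04 × 9% = 10393.47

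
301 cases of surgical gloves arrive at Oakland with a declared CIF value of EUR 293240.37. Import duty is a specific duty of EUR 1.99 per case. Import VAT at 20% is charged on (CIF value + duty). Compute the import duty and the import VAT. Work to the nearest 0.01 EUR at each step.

Import duty: EUR 598.99; import VAT: EUR 58767.87

Import duty = 301 × 1.99 = 598.99
VAT base = CIF + duty = 293240.37 + 598.99 = 293839.36
Import VAT = 293839.36 × 20% = 58767.87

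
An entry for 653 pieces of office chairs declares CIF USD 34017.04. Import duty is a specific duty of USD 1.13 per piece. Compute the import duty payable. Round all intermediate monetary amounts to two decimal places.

Import duty: USD 737.89

Import duty = 653 × 1.13 = 737.89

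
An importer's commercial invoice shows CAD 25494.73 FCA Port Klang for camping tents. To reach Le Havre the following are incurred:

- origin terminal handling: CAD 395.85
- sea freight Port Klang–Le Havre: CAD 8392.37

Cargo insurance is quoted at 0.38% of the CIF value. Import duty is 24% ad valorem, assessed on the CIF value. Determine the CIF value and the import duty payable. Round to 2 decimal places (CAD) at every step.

CIF value: CAD 34413.72; import duty: CAD 8259.29

Let C be the CIF value. C = FCA price + pre-shipment costs + freight + 0.38% × C
C − 0.38% × C = 25494.73 + 395.85 + 8392.37
0.9962 × C = 34282.95
C = 34282.95 / 0.9962 = 34413.72
Insurance premium = 0.38% × 34413.72 = 130.77
Import duty = 34413.72 × 24% = 8259.29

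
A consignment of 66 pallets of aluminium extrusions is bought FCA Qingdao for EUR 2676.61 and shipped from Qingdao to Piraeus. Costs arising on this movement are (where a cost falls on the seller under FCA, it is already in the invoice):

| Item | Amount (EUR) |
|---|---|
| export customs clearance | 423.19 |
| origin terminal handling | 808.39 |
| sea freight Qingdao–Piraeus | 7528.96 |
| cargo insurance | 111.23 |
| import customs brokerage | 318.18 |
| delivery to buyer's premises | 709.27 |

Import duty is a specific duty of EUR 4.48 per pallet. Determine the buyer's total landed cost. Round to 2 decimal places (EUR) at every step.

FCA: the seller delivers export-cleared goods to the carrier; the buyer bears costs from that point.
Already in the invoice (seller's account under FCA): export clearance — exclude.
CIF value = FCA price + origin terminal + freight + insurance = 2676.61 + 808.39 + 7528.96 + 111.23 = 11125.19
Import duty = 66 × 4.48 = 295.68
Buyer bears: origin terminal 808.39 + freight 7528.96 + insurance 111.23 + brokerage 318.18 + delivery 709.27 + duty 295.68 = 9771.71
Landed cost = invoice 2676.61 + 9771.71 = 12448.32

Total landed cost: EUR 12448.32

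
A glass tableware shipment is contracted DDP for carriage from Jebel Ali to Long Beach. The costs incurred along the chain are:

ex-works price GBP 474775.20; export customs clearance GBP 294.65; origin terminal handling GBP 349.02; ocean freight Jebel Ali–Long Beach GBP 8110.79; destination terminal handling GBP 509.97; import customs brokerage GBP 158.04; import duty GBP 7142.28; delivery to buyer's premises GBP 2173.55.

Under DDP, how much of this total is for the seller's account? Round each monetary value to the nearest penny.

Seller's account: GBP 493513.50

DDP: the seller bears all costs including import duty.
Seller's account: goods 474775.20 + export clearance 294.65 + origin terminal 349.02 + freight 8110.79 + destination terminal 509.97 + brokerage 158.04 + duty 7142.28 + delivery 2173.55 = 493513.50
Buyer's account: 0.00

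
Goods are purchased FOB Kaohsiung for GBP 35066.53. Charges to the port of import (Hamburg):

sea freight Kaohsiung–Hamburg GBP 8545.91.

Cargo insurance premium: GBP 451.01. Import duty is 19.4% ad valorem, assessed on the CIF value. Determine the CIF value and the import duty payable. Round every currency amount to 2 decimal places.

CIF = FOB price + freight + insurance
CIF = 35066.53 + 8545.91 + 451.01 = 44063.45
Import duty = 44063.45 × 19.4% = 8548.31

CIF value: GBP 44063.45; import duty: GBP 8548.31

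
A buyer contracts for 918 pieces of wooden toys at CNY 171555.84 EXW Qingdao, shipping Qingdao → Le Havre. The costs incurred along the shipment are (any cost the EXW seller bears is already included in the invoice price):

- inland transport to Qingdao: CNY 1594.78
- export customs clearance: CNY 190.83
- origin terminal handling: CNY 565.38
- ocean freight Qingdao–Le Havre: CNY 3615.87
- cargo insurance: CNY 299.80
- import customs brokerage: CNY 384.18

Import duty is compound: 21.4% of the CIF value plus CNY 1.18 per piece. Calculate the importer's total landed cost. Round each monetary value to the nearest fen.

EXW: the seller makes goods available at their premises; the buyer bears all onward costs.
CIF value = EXW price + inland to port + export clearance + origin terminal + freight + insurance = 171555.84 + 1594.78 + 190.83 + 565.38 + 3615.87 + 299.80 = 177822.50
Ad valorem component: 177822.50 × 21.4% = 38054.02
Specific component: 918 × 1.18 = 1083.24
Import duty = 38054.02 + 1083.24 = 39137.26
Buyer bears: inland to port 1594.78 + export clearance 190.83 + origin terminal 565.38 + freight 3615.87 + insurance 299.80 + brokerage 384.18 + duty 39137.26 = 45788.10
Landed cost = invoice 171555.84 + 45788.10 = 217343.94

Total landed cost: CNY 217343.94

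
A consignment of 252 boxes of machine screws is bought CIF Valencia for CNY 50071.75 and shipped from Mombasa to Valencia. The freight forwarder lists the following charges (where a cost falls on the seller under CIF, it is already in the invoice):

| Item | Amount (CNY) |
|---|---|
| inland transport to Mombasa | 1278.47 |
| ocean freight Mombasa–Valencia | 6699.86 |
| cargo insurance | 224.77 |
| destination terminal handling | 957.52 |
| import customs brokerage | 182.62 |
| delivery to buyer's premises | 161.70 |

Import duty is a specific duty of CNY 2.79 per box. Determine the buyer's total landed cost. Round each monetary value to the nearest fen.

CIF: the seller pays costs through ocean freight and marine insurance to the destination port.
Already in the invoice (seller's account under CIF): inland to port, freight, insurance — exclude.
The CIF price already equals the CIF value: 50071.75
Import duty = 252 × 2.79 = 703.08
Buyer bears: destination terminal 957.52 + brokerage 182.62 + delivery 161.70 + duty 703.08 = 2004.92
Landed cost = invoice 50071.75 + 2004.92 = 52076.67

Total landed cost: CNY 52076.67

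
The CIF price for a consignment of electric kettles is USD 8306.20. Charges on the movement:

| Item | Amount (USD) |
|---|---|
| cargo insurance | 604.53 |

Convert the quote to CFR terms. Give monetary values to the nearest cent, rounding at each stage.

From CIF to CFR, the seller no longer bears: insurance.
CFR price = 8306.20 − 604.53 = 7701.67

CFR price: USD 7701.67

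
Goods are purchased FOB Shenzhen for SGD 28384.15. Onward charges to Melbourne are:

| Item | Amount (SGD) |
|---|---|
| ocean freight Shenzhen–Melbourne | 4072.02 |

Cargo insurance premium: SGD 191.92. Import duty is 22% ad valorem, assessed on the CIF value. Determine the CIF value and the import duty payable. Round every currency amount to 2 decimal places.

CIF = FOB price + freight + insurance
CIF = 28384.15 + 4072.02 + 191.92 = 32648.09
Import duty = 32648.09 × 22% = 7182.58

CIF value: SGD 32648.09; import duty: SGD 7182.58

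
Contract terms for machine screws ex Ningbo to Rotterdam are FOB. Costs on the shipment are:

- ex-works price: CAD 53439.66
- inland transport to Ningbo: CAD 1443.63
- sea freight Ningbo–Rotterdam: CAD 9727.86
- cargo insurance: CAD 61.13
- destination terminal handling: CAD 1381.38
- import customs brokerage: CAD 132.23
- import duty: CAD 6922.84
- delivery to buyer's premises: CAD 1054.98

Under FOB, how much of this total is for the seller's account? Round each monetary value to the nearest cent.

FOB: the seller bears costs until goods are on board at the origin port; the buyer bears freight, insurance and all costs thereafter.
Seller's account: goods 53439.66 + inland to port 1443.63 = 54883.29
Buyer's account: freight 9727.86 + insurance 61.13 + destination terminal 1381.38 + brokerage 132.23 + duty 6922.84 + delivery 1054.98 = 19280.42

Seller's account: CAD 54883.29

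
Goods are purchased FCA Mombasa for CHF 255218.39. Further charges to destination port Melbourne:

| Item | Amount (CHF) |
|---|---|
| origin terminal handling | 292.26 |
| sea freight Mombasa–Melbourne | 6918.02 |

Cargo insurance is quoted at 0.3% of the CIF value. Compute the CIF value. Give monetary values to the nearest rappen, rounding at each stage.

CIF value: CHF 263218.32

Let C be the CIF value. C = FCA price + pre-shipment costs + freight + 0.3% × C
C − 0.3% × C = 255218.39 + 292.26 + 6918.02
0.997 × C = 262428.67
C = 262428.67 / 0.997 = 263218.32
Insurance premium = 0.3% × 263218.32 = 789.65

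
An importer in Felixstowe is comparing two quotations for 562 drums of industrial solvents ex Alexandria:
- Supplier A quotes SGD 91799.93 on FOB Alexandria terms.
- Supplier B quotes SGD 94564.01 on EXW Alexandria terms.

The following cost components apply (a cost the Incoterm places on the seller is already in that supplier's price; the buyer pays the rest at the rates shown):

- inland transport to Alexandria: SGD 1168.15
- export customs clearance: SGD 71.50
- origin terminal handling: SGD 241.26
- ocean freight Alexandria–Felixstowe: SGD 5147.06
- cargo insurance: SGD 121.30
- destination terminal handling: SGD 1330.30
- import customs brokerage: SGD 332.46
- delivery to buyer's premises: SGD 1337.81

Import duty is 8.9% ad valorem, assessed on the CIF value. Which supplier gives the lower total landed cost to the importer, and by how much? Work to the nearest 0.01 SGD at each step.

Supplier A (FOB):
CIF value = FOB price + freight + insurance = 91799.93 + 5147.06 + 121.30 = 97068.29
Import duty = 97068.29 × 8.9% = 8639.08
Buyer bears (A): 5147.06 + 121.30 + 1330.30 + 332.46 + 1337.81 = 8268.93
Landed cost (A) = invoice 91799.93 + 8268.93 + duty 8639.08 = 108707.94
Supplier B (EXW):
CIF value = EXW price + inland to port + export clearance + origin terminal + freight + insurance = 94564.01 + 1168.15 + 71.50 + 241.26 + 5147.06 + 121.30 = 101313.28
Import duty = 101313.28 × 8.9% = 9016.88
Buyer bears (B): 1168.15 + 71.50 + 241.26 + 5147.06 + 121.30 + 1330.30 + 332.46 + 1337.81 = 9749.84
Landed cost (B) = invoice 94564.01 + 9749.84 + duty 9016.88 = 113330.73
Difference = |108707.94 − 113330.73| = 4622.79

Supplier A is cheaper by SGD 4622.79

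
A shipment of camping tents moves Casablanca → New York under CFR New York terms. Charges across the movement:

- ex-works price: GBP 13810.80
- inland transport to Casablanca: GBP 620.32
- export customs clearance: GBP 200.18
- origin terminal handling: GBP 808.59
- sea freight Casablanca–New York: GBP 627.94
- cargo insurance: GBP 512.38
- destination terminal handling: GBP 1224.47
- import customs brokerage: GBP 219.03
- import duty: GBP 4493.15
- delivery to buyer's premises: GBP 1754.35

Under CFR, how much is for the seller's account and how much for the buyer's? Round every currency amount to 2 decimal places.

CFR: the seller pays costs through ocean freight to the destination port, but not insurance.
Seller's account: goods 13810.80 + inland to port 620.32 + export clearance 200.18 + origin terminal 808.59 + freight 627.94 = 16067.83
Buyer's account: insurance 512.38 + destination terminal 1224.47 + brokerage 219.03 + duty 4493.15 + delivery 1754.35 = 8203.38

Seller: GBP 16067.83; buyer: GBP 8203.38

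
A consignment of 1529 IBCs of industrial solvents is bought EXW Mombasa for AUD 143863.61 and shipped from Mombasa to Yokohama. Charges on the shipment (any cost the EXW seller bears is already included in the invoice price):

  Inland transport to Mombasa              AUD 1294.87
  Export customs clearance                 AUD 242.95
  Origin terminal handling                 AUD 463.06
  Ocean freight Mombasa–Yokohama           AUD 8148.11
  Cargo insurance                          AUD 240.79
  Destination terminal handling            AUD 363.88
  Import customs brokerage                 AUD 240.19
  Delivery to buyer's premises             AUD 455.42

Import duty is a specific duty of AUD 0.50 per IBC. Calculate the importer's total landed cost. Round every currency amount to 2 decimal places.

Total landed cost: AUD 156077.38

EXW: the seller makes goods available at their premises; the buyer bears all onward costs.
CIF value = EXW price + inland to port + export clearance + origin terminal + freight + insurance = 143863.61 + 1294.87 + 242.95 + 463.06 + 8148.11 + 240.79 = 154253.39
Import duty = 1529 × 0.50 = 764.50
Buyer bears: inland to port 1294.87 + export clearance 242.95 + origin terminal 463.06 + freight 8148.11 + insurance 240.79 + destination terminal 363.88 + brokerage 240.19 + delivery 455.42 + duty 764.50 = 12213.77
Landed cost = invoice 143863.61 + 12213.77 = 156077.38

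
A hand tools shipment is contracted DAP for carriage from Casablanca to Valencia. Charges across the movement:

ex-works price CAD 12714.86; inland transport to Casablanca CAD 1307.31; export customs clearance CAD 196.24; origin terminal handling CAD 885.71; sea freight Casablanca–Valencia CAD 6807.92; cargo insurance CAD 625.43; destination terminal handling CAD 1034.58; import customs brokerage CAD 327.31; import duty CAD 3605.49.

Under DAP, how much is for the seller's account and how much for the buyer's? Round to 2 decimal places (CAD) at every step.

Seller: CAD 23572.05; buyer: CAD 3932.80

DAP: the seller bears all costs to the named destination except import duty and clearance.
Seller's account: goods 12714.86 + inland to port 1307.31 + export clearance 196.24 + origin terminal 885.71 + freight 6807.92 + insurance 625.43 + destination terminal 1034.58 = 23572.05
Buyer's account: brokerage 327.31 + duty 3605.49 = 3932.80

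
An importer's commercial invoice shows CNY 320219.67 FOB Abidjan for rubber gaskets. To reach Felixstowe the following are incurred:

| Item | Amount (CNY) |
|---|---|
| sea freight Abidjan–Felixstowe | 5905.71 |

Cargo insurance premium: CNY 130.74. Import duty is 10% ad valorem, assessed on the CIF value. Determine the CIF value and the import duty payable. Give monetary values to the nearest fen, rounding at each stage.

CIF = FOB price + freight + insurance
CIF = 320219.67 + 5905.71 + 130.74 = 326256.12
Import duty = 326256.12 × 10% = 32625.61

CIF value: CNY 326256.12; import duty: CNY 32625.61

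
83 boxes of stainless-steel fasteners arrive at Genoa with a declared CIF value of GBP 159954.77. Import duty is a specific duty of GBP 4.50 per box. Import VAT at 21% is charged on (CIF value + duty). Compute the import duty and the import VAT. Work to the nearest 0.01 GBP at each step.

Import duty: GBP 373.50; import VAT: GBP 33668.94

Import duty = 83 × 4.50 = 373.50
VAT base = CIF + duty = 159954.77 + 373.50 = 160328.27
Import VAT = 160328.27 × 21% = 33668.94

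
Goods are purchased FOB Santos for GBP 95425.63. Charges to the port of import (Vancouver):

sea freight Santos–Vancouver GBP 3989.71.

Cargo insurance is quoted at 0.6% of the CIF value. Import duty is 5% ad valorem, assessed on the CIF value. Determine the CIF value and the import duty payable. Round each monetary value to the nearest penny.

Let C be the CIF value. C = FOB price + freight + 0.6% × C
C − 0.6% × C = 95425.63 + 3989.71
0.994 × C = 99415.34
C = 99415.34 / 0.994 = 100015.43
Insurance premium = 0.6% × 100015.43 = 600.09
Import duty = 100015.43 × 5% = 5000.77

CIF value: GBP 100015.43; import duty: GBP 5000.77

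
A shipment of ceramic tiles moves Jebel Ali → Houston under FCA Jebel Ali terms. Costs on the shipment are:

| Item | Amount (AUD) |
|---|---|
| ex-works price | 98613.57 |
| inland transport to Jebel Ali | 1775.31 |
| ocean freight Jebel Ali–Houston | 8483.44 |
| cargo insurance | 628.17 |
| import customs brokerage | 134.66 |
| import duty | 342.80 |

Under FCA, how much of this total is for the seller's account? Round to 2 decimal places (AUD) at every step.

FCA: the seller delivers export-cleared goods to the carrier; the buyer bears costs from that point.
Seller's account: goods 98613.57 + inland to port 1775.31 = 100388.88
Buyer's account: freight 8483.44 + insurance 628.17 + brokerage 134.66 + duty 342.80 = 9589.07

Seller's account: AUD 100388.88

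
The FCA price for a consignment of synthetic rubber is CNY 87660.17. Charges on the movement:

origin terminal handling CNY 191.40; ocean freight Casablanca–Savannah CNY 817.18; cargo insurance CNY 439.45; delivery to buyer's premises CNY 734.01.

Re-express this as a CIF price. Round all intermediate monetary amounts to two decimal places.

Not relevant to the conversion: delivery — on the buyer under both terms; not part of either seller's price.
From FCA to CIF, the seller additionally bears: origin terminal, freight, insurance.
CIF price = 87660.17 + 191.40 + 817.18 + 439.45 = 89108.20

CIF price: CNY 89108.20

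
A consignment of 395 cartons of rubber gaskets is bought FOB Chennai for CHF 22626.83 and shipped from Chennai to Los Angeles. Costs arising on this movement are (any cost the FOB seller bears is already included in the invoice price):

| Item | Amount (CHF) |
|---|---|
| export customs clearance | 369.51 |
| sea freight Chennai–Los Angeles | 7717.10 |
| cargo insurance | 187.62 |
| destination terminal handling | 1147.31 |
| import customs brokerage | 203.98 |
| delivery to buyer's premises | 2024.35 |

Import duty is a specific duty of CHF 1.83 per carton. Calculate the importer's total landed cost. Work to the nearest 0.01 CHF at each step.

FOB: the seller bears costs until goods are on board at the origin port; the buyer bears freight, insurance and all costs thereafter.
Already in the invoice (seller's account under FOB): export clearance — exclude.
CIF value = FOB price + freight + insurance = 22626.83 + 7717.10 + 187.62 = 30531.55
Import duty = 395 × 1.83 = 722.85
Buyer bears: freight 7717.10 + insurance 187.62 + destination terminal 1147.31 + brokerage 203.98 + delivery 2024.35 + duty 722.85 = 12003.21
Landed cost = invoice 22626.83 + 12003.21 = 34630.04

Total landed cost: CHF 34630.04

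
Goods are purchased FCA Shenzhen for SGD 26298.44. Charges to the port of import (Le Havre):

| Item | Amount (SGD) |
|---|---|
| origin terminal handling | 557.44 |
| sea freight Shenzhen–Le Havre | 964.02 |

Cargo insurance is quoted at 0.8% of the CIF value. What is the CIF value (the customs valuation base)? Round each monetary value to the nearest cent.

CIF value: SGD 28044.25

Let C be the CIF value. C = FCA price + pre-shipment costs + freight + 0.8% × C
C − 0.8% × C = 26298.44 + 557.44 + 964.02
0.992 × C = 27819.90
C = 27819.90 / 0.992 = 28044.25
Insurance premium = 0.8% × 28044.25 = 224.35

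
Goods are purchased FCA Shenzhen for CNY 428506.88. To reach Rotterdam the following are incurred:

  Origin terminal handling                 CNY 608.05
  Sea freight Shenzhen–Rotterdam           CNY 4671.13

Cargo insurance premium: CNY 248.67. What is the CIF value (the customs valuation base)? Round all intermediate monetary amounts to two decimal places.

CIF = FCA price + pre-shipment costs + freight + insurance
CIF = 428506.88 + 608.05 + 4671.13 + 248.67 = 434034.73

CIF value: CNY 434034.73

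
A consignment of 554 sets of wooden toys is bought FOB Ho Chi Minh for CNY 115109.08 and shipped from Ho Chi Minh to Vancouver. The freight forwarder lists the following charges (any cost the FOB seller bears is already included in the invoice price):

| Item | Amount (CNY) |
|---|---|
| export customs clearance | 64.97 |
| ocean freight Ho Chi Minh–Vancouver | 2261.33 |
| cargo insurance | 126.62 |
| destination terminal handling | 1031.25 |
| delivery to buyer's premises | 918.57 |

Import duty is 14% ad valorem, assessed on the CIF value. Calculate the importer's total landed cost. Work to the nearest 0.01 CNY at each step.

FOB: the seller bears costs until goods are on board at the origin port; the buyer bears freight, insurance and all costs thereafter.
Already in the invoice (seller's account under FOB): export clearance — exclude.
CIF value = FOB price + freight + insurance = 115109.08 + 2261.33 + 126.62 = 117497.03
Import duty = 117497.03 × 14% = 16449.58
Buyer bears: freight 2261.33 + insurance 126.62 + destination terminal 1031.25 + delivery 918.57 + duty 16449.58 = 20787.35
Landed cost = invoice 115109.08 + 20787.35 = 135896.43

Total landed cost: CNY 135896.43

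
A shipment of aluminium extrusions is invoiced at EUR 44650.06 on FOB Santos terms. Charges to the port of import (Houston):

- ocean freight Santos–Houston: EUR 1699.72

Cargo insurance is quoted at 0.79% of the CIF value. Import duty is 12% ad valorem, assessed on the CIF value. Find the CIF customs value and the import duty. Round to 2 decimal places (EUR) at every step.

Let C be the CIF value. C = FOB price + freight + 0.79% × C
C − 0.79% × C = 44650.06 + 1699.72
0.9921 × C = 46349.78
C = 46349.78 / 0.9921 = 46718.86
Insurance premium = 0.79% × 46718.86 = 369.08
Import duty = 46718.86 × 12% = 5606.26

CIF value: EUR 46718.86; import duty: EUR 5606.26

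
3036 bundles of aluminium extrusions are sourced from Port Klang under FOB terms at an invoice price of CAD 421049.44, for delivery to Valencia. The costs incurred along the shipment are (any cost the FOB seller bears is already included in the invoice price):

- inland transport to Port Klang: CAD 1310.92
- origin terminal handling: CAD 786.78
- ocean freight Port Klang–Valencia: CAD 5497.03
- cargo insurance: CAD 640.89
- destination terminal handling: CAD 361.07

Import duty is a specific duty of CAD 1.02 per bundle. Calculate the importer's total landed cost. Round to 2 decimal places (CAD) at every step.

Total landed cost: CAD 430645.15

FOB: the seller bears costs until goods are on board at the origin port; the buyer bears freight, insurance and all costs thereafter.
Already in the invoice (seller's account under FOB): inland to port, origin terminal — exclude.
CIF value = FOB price + freight + insurance = 421049.44 + 5497.03 + 640.89 = 427187.36
Import duty = 3036 × 1.02 = 3096.72
Buyer bears: freight 5497.03 + insurance 640.89 + destination terminal 361.07 + duty 3096.72 = 9595.71
Landed cost = invoice 421049.44 + 9595.71 = 430645.15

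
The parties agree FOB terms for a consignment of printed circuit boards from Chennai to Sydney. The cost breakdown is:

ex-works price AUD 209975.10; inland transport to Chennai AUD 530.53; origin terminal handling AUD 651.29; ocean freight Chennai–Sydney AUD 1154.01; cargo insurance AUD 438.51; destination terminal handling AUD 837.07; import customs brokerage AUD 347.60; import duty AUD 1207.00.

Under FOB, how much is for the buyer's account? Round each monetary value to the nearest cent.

FOB: the seller bears costs until goods are on board at the origin port; the buyer bears freight, insurance and all costs thereafter.
Seller's account: goods 209975.10 + inland to port 530.53 + origin terminal 651.29 = 211156.92
Buyer's account: freight 1154.01 + insurance 438.51 + destination terminal 837.07 + brokerage 347.60 + duty 1207.00 = 3984.19

Buyer's account: AUD 3984.19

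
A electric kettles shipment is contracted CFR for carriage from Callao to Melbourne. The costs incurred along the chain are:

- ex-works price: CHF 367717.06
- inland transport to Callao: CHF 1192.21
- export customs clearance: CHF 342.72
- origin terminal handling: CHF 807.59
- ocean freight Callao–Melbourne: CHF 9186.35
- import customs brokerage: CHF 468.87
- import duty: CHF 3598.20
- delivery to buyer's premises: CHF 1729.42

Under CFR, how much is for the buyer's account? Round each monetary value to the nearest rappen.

Buyer's account: CHF 5796.49

CFR: the seller pays costs through ocean freight to the destination port, but not insurance.
Seller's account: goods 367717.06 + inland to port 1192.21 + export clearance 342.72 + origin terminal 807.59 + freight 9186.35 = 379245.93
Buyer's account: brokerage 468.87 + duty 3598.20 + delivery 1729.42 = 5796.49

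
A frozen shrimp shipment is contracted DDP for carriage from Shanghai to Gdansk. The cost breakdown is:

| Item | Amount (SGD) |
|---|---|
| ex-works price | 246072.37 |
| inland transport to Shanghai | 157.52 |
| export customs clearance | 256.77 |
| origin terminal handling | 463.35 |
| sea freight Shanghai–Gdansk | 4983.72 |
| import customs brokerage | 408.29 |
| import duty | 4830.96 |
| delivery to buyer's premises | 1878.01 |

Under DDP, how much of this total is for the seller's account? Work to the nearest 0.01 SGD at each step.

Seller's account: SGD 259050.99

DDP: the seller bears all costs including import duty.
Seller's account: goods 246072.37 + inland to port 157.52 + export clearance 256.77 + origin terminal 463.35 + freight 4983.72 + brokerage 408.29 + duty 4830.96 + delivery 1878.01 = 259050.99
Buyer's account: 0.00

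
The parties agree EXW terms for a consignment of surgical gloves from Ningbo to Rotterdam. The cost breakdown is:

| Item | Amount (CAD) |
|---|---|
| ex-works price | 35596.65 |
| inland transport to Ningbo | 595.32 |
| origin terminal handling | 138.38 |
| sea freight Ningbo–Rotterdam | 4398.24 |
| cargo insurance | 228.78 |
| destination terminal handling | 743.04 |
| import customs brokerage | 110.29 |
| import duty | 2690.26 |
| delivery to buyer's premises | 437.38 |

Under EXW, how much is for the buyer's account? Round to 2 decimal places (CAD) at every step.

EXW: the seller makes goods available at their premises; the buyer bears all onward costs.
Seller's account: goods 35596.65 = 35596.65
Buyer's account: inland to port 595.32 + origin terminal 138.38 + freight 4398.24 + insurance 228.78 + destination terminal 743.04 + brokerage 110.29 + duty 2690.26 + delivery 437.38 = 9341.69

Buyer's account: CAD 9341.69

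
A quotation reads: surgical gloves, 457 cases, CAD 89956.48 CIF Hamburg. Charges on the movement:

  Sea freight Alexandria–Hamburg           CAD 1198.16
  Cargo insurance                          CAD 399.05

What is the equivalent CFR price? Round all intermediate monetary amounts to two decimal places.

CFR price: CAD 89557.43

Not relevant to the conversion: freight — on the seller under both CIF and CFR; already in the CIF price and stays in the CFR price.
From CIF to CFR, the seller no longer bears: insurance.
CFR price = 89956.48 − 399.05 = 89557.43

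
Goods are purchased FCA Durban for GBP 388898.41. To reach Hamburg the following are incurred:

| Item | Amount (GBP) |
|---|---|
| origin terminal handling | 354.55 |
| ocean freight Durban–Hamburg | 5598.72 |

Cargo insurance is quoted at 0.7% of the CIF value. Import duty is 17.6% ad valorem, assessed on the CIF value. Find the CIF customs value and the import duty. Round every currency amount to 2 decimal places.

Let C be the CIF value. C = FCA price + pre-shipment costs + freight + 0.7% × C
C − 0.7% × C = 388898.41 + 354.55 + 5598.72
0.993 × C = 394851.68
C = 394851.68 / 0.993 = 397635.13
Insurance premium = 0.7% × 397635.13 = 2783.45
Import duty = 397635.13 × 17.6% = 69983.78

CIF value: GBP 397635.13; import duty: GBP 69983.78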